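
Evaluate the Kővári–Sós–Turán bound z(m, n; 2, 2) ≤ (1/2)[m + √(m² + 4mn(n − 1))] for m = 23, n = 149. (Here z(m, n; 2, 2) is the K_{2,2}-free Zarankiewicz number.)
z(23, 149; 2, 2) ≤ (1/2)[23 + √(23² + 4·23·149·148)] = (1/2)[23 + √2029313] = 723.7698

Kővári–Sós–Turán: let r_1, ..., r_23 be the row sums and z = Σ r_i the total number of 1s. Each pair of columns can share at most one row with both entries 1 (else a 2×2 all-ones block appears), so Σ_i C(r_i, 2) ≤ C(149, 2) = 11026. By convexity Σ_i C(r_i, 2) ≥ 23·C(z/23, 2) = z(z − 23)/(2·23), giving z² − 23z − 23·149·148 ≤ 0 and hence z ≤ (1/2)[23 + √(529 + 4·507196)] = (1/2)[23 + √2029313] ≈ (1/2)(23 + 1424.5396) = 723.7698.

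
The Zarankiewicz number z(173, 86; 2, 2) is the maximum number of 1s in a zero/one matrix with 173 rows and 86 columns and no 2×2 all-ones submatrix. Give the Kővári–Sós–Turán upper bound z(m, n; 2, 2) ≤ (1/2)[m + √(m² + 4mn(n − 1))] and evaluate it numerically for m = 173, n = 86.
z(173, 86; 2, 2) ≤ (1/2)[173 + √(173² + 4·173·86·85)] = (1/2)[173 + √5088449] = 1214.3795

Kővári–Sós–Turán: let r_1, ..., r_173 be the row sums and z = Σ r_i the total number of 1s. Each pair of columns can share at most one row with both entries 1 (else a 2×2 all-ones block appears), so Σ_i C(r_i, 2) ≤ C(86, 2) = 3655. By convexity Σ_i C(r_i, 2) ≥ 173·C(z/173, 2) = z(z − 173)/(2·173), giving z² − 173z − 173·86·85 ≤ 0 and hence z ≤ (1/2)[173 + √(29929 + 4·1264630)] = (1/2)[173 + √5088449] ≈ (1/2)(173 + 2255.7591) = 1214.3795.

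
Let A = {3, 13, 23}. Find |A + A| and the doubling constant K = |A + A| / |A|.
K = |A + A| / |A| = 5/3

Enumerate A + A = {a + b : a, b ∈ A}. With |A| = 3, there are |A|^2 = 9 ordered sum pairs; collecting distinct values, A + A = {6, 16, 26, 36, 46}, so |A + A| = 5. Thus K = 5/3. Here |A + A| = 2|A| − 1 = 5, the minimum possible — so K = 5/3 is minimal, which holds iff A is an arithmetic progression.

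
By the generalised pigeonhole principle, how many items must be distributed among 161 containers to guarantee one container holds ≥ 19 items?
n = (19 − 1)·161 + 1 = 2899

By the generalised pigeonhole principle, to guarantee some box contains ≥ r objects we need more than (r − 1) · k objects total. Threshold: n = (r − 1) · k + 1. With r = 19 and k = 161: n = 18 · 161 + 1 = 2898 + 1 = 2899. For n = 2898 = 18 · 161, we can put exactly 18 objects in every box, avoiding 19 in any single one — so 2899 is tight.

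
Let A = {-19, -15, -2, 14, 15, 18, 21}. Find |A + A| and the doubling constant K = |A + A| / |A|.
K = |A + A| / |A| = 25/7

Enumerate A + A = {a + b : a, b ∈ A}. With |A| = 7, there are |A|^2 = 49 ordered sum pairs; collecting distinct values, A + A = {-38, -34, -30, -21, -17, -5, -4, -1, 0, 2, 3, 6, 12, 13, 16, 19, 28, 29, 30, 32, 33, 35, 36, 39, 42}, so |A + A| = 25. Thus K = 25/7. For comparison, the minimum possible |A + A| over all 7-element sets is 2·7 − 1 = 13 (so min K = 13/7), attained only by arithmetic progressions.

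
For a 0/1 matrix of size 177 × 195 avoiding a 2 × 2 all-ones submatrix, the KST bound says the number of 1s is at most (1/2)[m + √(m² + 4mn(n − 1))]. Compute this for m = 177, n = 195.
z(177, 195; 2, 2) ≤ (1/2)[177 + √(177² + 4·177·195·194)] = (1/2)[177 + √26814969] = 2677.6586

Kővári–Sós–Turán: let r_1, ..., r_177 be the row sums and z = Σ r_i the total number of 1s. Each pair of columns can share at most one row with both entries 1 (else a 2×2 all-ones block appears), so Σ_i C(r_i, 2) ≤ C(195, 2) = 18915. By convexity Σ_i C(r_i, 2) ≥ 177·C(z/177, 2) = z(z − 177)/(2·177), giving z² − 177z − 177·195·194 ≤ 0 and hence z ≤ (1/2)[177 + √(31329 + 4·6695910)] = (1/2)[177 + √26814969] ≈ (1/2)(177 + 5178.3172) = 2677.6586.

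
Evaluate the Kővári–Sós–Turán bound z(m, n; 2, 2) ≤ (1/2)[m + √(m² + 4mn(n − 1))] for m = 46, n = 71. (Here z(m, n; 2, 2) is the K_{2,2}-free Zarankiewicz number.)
z(46, 71; 2, 2) ≤ (1/2)[46 + √(46² + 4·46·71·70)] = (1/2)[46 + √916596] = 501.6951

Kővári–Sós–Turán: let r_1, ..., r_46 be the row sums and z = Σ r_i the total number of 1s. Each pair of columns can share at most one row with both entries 1 (else a 2×2 all-ones block appears), so Σ_i C(r_i, 2) ≤ C(71, 2) = 2485. By convexity Σ_i C(r_i, 2) ≥ 46·C(z/46, 2) = z(z − 46)/(2·46), giving z² − 46z − 46·71·70 ≤ 0 and hence z ≤ (1/2)[46 + √(2116 + 4·228620)] = (1/2)[46 + √916596] ≈ (1/2)(46 + 957.3902) = 501.6951.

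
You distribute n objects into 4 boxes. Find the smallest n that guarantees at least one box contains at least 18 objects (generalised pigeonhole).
n = (18 − 1)·4 + 1 = 69

By the generalised pigeonhole principle, to guarantee some box contains ≥ r objects we need more than (r − 1) · k objects total. Threshold: n = (r − 1) · k + 1. With r = 18 and k = 4: n = 17 · 4 + 1 = 68 + 1 = 69. For n = 68 = 17 · 4, we can put exactly 17 objects in every box, avoiding 18 in any single one — so 69 is tight.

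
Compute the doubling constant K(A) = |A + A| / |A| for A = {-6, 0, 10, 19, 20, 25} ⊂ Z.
K = |A + A| / |A| = 19/6

Enumerate A + A = {a + b : a, b ∈ A}. With |A| = 6, there are |A|^2 = 36 ordered sum pairs; collecting distinct values, A + A = {-12, -6, 0, 4, 10, 13, 14, 19, 20, 25, 29, 30, 35, 38, 39, 40, 44, 45, 50}, so |A + A| = 19. Thus K = 19/6. For comparison, the minimum possible |A + A| over all 6-element sets is 2·6 − 1 = 11 (so min K = 11/6), attained only by arithmetic progressions.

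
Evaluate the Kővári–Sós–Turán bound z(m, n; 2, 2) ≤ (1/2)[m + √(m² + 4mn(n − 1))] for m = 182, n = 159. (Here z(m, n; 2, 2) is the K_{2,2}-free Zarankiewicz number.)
z(182, 159; 2, 2) ≤ (1/2)[182 + √(182² + 4·182·159·158)] = (1/2)[182 + √18321940] = 2231.2068

Kővári–Sós–Turán: let r_1, ..., r_182 be the row sums and z = Σ r_i the total number of 1s. Each pair of columns can share at most one row with both entries 1 (else a 2×2 all-ones block appears), so Σ_i C(r_i, 2) ≤ C(159, 2) = 12561. By convexity Σ_i C(r_i, 2) ≥ 182·C(z/182, 2) = z(z − 182)/(2·182), giving z² − 182z − 182·159·158 ≤ 0 and hence z ≤ (1/2)[182 + √(33124 + 4·4572204)] = (1/2)[182 + √18321940] ≈ (1/2)(182 + 4280.4135) = 2231.2068.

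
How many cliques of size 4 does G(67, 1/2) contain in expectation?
E[# K_4] = C(67, 4) · (1/2)^C(4, 2) = 766480 / 2^6 = 47905/4 = 11976.25

For each 4-subset S of vertices (there are C(67, 4) = 766480 such S), let X_S = 1 if S induces a K_4 (all C(4, 2) = 6 edges present). Then P(X_S = 1) = (1/2)^6 = 1/64. By linearity of expectation, E[# K_4] = C(67, 4) · (1/2)^6 = 766480 / 64 = 47905/4 = 11976.25.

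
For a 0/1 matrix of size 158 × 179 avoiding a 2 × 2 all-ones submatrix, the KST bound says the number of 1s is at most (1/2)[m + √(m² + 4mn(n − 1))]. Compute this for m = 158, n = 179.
z(158, 179; 2, 2) ≤ (1/2)[158 + √(158² + 4·158·179·178)] = (1/2)[158 + √20161748] = 2324.0918

Kővári–Sós–Turán: let r_1, ..., r_158 be the row sums and z = Σ r_i the total number of 1s. Each pair of columns can share at most one row with both entries 1 (else a 2×2 all-ones block appears), so Σ_i C(r_i, 2) ≤ C(179, 2) = 15931. By convexity Σ_i C(r_i, 2) ≥ 158·C(z/158, 2) = z(z − 158)/(2·158), giving z² − 158z − 158·179·178 ≤ 0 and hence z ≤ (1/2)[158 + √(24964 + 4·5034196)] = (1/2)[158 + √20161748] ≈ (1/2)(158 + 4490.1835) = 2324.0918.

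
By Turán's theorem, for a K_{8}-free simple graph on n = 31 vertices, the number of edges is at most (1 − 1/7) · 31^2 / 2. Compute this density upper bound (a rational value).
Turán density bound = (6/7) · 31^2/2 = 2883/7 ≈ 411.8571

Turán's theorem: ex(n, K_{r+1}) is achieved by the complete r-partite Turán graph T(n, r) with parts as balanced as possible, and is at most (1 − 1/r) · n^2/2. For r = 7, n = 31: the density bound is (6/7) · 961/2 = 2883/7 ≈ 411.8571. The integer-valued extremum is e(T(31, 7)) = 411, which is strictly less than the density bound 2883/7 since 7 ∤ 31 (the parts of T(31, 7) cannot all be equal).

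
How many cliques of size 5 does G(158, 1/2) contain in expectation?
E[# K_5] = C(158, 5) · (1/2)^C(5, 2) = 769754986 / 2^10 = 384877493/512 ≈ 751713.853516

For each 5-subset S of vertices (there are C(158, 5) = 769754986 such S), let X_S = 1 if S induces a K_5 (all C(5, 2) = 10 edges present). Then P(X_S = 1) = (1/2)^10 = 1/1024. By linearity of expectation, E[# K_5] = C(158, 5) · (1/2)^10 = 769754986 / 1024 = 384877493/512 ≈ 751713.853516.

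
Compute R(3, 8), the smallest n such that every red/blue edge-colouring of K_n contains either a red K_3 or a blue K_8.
R(3, 8) = 28

Lower bound: an explicit 2-colouring of K_{27} (typically a Paley-type or other structured construction) avoids a red K_3 and a blue K_8, showing R(3, 8) > 27.
Upper bound: the simple Erdős–Szekeres recurrence only gives R(3, 8) ≤ 31; the tight bound R(3, 8) ≤ 28 requires a sharper case analysis (or computer search) of 2-colourings of K_{28}.
Hence R(3, 8) = 28.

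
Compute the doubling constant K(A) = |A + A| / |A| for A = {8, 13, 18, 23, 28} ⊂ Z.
K = |A + A| / |A| = 9/5

Enumerate A + A = {a + b : a, b ∈ A}. With |A| = 5, there are |A|^2 = 25 ordered sum pairs; collecting distinct values, A + A = {16, 21, 26, 31, 36, 41, 46, 51, 56}, so |A + A| = 9. Thus K = 9/5. Here |A + A| = 2|A| − 1 = 9, the minimum possible — so K = 9/5 is minimal, which holds iff A is an arithmetic progression.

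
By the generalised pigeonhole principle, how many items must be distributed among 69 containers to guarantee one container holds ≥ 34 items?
n = (34 − 1)·69 + 1 = 2278

By the generalised pigeonhole principle, to guarantee some box contains ≥ r objects we need more than (r − 1) · k objects total. Threshold: n = (r − 1) · k + 1. With r = 34 and k = 69: n = 33 · 69 + 1 = 2277 + 1 = 2278. For n = 2277 = 33 · 69, we can put exactly 33 objects in every box, avoiding 34 in any single one — so 2278 is tight.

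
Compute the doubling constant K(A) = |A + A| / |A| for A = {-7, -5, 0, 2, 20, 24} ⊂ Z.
K = |A + A| / |A| = 20/6 = 10/3

Enumerate A + A = {a + b : a, b ∈ A}. With |A| = 6, there are |A|^2 = 36 ordered sum pairs; collecting distinct values, A + A = {-14, -12, -10, -7, -5, -3, 0, 2, 4, 13, 15, 17, 19, 20, 22, 24, 26, 40, 44, 48}, so |A + A| = 20. Thus K = 20/6 = 10/3. For comparison, the minimum possible |A + A| over all 6-element sets is 2·6 − 1 = 11 (so min K = 11/6), attained only by arithmetic progressions.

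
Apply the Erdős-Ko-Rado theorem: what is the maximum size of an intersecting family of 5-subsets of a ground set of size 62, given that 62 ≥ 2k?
max |F| = C(61, 4) = 521855

Erdős-Ko-Rado (1961): when n ≥ 2k, max |F| = C(n−1, k−1). The bound is attained by the star {A : i ∈ A} for any fixed i ∈ [n]. Here C(62−1, 5−1) = C(61, 4) = 521855.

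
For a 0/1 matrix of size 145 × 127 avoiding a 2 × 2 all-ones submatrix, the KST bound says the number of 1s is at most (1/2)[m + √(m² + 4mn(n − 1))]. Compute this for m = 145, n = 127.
z(145, 127; 2, 2) ≤ (1/2)[145 + √(145² + 4·145·127·126)] = (1/2)[145 + √9302185] = 1597.4742

Kővári–Sós–Turán: let r_1, ..., r_145 be the row sums and z = Σ r_i the total number of 1s. Each pair of columns can share at most one row with both entries 1 (else a 2×2 all-ones block appears), so Σ_i C(r_i, 2) ≤ C(127, 2) = 8001. By convexity Σ_i C(r_i, 2) ≥ 145·C(z/145, 2) = z(z − 145)/(2·145), giving z² − 145z − 145·127·126 ≤ 0 and hence z ≤ (1/2)[145 + √(21025 + 4·2320290)] = (1/2)[145 + √9302185] ≈ (1/2)(145 + 3049.9484) = 1597.4742.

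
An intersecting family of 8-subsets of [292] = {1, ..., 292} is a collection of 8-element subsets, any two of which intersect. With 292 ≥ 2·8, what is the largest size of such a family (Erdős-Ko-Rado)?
max |F| = C(291, 7) = 32601949534440

Erdős-Ko-Rado (1961): when n ≥ 2k, max |F| = C(n−1, k−1). The bound is attained by the star {A : i ∈ A} for any fixed i ∈ [n]. Here C(292−1, 8−1) = C(291, 7) = 32601949534440.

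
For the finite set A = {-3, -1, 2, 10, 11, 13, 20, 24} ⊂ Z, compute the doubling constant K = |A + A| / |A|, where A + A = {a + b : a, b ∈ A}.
K = |A + A| / |A| = 30/8 = 15/4

Enumerate A + A = {a + b : a, b ∈ A}. With |A| = 8, there are |A|^2 = 64 ordered sum pairs; collecting distinct values, A + A = {-6, -4, -2, -1, 1, 4, 7, 8, 9, 10, 12, 13, 15, 17, 19, 20, 21, 22, 23, 24, 26, 30, 31, 33, 34, 35, 37, 40, 44, 48}, so |A + A| = 30. Thus K = 30/8 = 15/4. For comparison, the minimum possible |A + A| over all 8-element sets is 2·8 − 1 = 15 (so min K = 15/8), attained only by arithmetic progressions.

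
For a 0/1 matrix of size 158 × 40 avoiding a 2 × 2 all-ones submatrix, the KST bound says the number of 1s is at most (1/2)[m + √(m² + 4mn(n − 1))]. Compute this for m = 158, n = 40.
z(158, 40; 2, 2) ≤ (1/2)[158 + √(158² + 4·158·40·39)] = (1/2)[158 + √1010884] = 581.7136

Kővári–Sós–Turán: let r_1, ..., r_158 be the row sums and z = Σ r_i the total number of 1s. Each pair of columns can share at most one row with both entries 1 (else a 2×2 all-ones block appears), so Σ_i C(r_i, 2) ≤ C(40, 2) = 780. By convexity Σ_i C(r_i, 2) ≥ 158·C(z/158, 2) = z(z − 158)/(2·158), giving z² − 158z − 158·40·39 ≤ 0 and hence z ≤ (1/2)[158 + √(24964 + 4·246480)] = (1/2)[158 + √1010884] ≈ (1/2)(158 + 1005.4273) = 581.7136.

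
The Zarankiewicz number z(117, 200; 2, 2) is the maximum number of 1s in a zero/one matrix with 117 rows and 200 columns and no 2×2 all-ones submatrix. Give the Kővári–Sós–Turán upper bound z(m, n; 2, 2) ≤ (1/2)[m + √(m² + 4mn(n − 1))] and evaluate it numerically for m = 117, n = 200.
z(117, 200; 2, 2) ≤ (1/2)[117 + √(117² + 4·117·200·199)] = (1/2)[117 + √18640089] = 2217.2085

Kővári–Sós–Turán: let r_1, ..., r_117 be the row sums and z = Σ r_i the total number of 1s. Each pair of columns can share at most one row with both entries 1 (else a 2×2 all-ones block appears), so Σ_i C(r_i, 2) ≤ C(200, 2) = 19900. By convexity Σ_i C(r_i, 2) ≥ 117·C(z/117, 2) = z(z − 117)/(2·117), giving z² − 117z − 117·200·199 ≤ 0 and hence z ≤ (1/2)[117 + √(13689 + 4·4656600)] = (1/2)[117 + √18640089] ≈ (1/2)(117 + 4317.4169) = 2217.2085.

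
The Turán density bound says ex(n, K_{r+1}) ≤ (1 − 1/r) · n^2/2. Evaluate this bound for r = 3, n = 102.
Turán density bound = (2/3) · 102^2/2 = 3468

Turán's theorem: ex(n, K_{r+1}) is achieved by the complete r-partite Turán graph T(n, r) with parts as balanced as possible, and is at most (1 − 1/r) · n^2/2. For r = 3, n = 102: the density bound is (2/3) · 10404/2 = 3468. Since 3 ∣ 102, the Turán graph T(102, 3) has parts of equal size 34, and its edge count e(T(102, 3)) = 3468 attains the density bound exactly.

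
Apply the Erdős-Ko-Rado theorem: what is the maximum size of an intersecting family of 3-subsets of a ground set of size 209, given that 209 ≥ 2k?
max |F| = C(208, 2) = 21528

Erdős-Ko-Rado (1961): when n ≥ 2k, max |F| = C(n−1, k−1). The bound is attained by the star {A : i ∈ A} for any fixed i ∈ [n]. Here C(209−1, 3−1) = C(208, 2) = 21528.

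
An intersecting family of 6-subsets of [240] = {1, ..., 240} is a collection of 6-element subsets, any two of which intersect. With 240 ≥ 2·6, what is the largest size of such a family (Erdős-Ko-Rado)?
max |F| = C(239, 5) = 6230484547

The Erdős-Ko-Rado theorem states: for n ≥ 2k, an intersecting family of k-subsets of an n-element set has size at most C(n − 1, k − 1), with equality for 'star' families {A ⊆ [n] : |A| = k, i ∈ A} (fix an element i). For n = 240, k = 6: C(239, 5) = 6230484547.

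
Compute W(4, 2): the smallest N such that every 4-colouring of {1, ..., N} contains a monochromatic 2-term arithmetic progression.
W(4, 2) = 4 + 1 = 5

A 2-term AP is any pair of integers, so a monochromatic 2-AP exists iff some colour is used at least twice. With 4 colours, the colouring i ↦ i on {1, ..., 4} uses each colour once, avoiding any monochromatic pair, so W(4, 2) > 4. For {1, ..., 5}, pigeonhole forces two integers of the same colour, which form a monochromatic 2-AP. Hence W(4, 2) = 5.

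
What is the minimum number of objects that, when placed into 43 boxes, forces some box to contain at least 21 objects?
n = (21 − 1)·43 + 1 = 861

By the generalised pigeonhole principle, to guarantee some box contains ≥ r objects we need more than (r − 1) · k objects total. Threshold: n = (r − 1) · k + 1. With r = 21 and k = 43: n = 20 · 43 + 1 = 860 + 1 = 861. For n = 860 = 20 · 43, we can put exactly 20 objects in every box, avoiding 21 in any single one — so 861 is tight.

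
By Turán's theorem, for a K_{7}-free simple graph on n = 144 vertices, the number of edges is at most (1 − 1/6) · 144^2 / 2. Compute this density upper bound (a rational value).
Turán density bound = (5/6) · 144^2/2 = 8640

Turán's theorem: ex(n, K_{r+1}) is achieved by the complete r-partite Turán graph T(n, r) with parts as balanced as possible, and is at most (1 − 1/r) · n^2/2. For r = 6, n = 144: the density bound is (5/6) · 20736/2 = 8640. Since 6 ∣ 144, the Turán graph T(144, 6) has parts of equal size 24, and its edge count e(T(144, 6)) = 8640 attains the density bound exactly.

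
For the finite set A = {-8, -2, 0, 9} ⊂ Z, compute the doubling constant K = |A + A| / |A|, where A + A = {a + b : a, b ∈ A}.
K = |A + A| / |A| = 10/4 = 5/2

Enumerate A + A = {a + b : a, b ∈ A}. With |A| = 4, there are |A|^2 = 16 ordered sum pairs; collecting distinct values, A + A = {-16, -10, -8, -4, -2, 0, 1, 7, 9, 18}, so |A + A| = 10. Thus K = 10/4 = 5/2. For comparison, the minimum possible |A + A| over all 4-element sets is 2·4 − 1 = 7 (so min K = 7/4), attained only by arithmetic progressions.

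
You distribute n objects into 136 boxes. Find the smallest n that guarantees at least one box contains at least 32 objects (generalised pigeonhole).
n = (32 − 1)·136 + 1 = 4217

By the generalised pigeonhole principle, to guarantee some box contains ≥ r objects we need more than (r − 1) · k objects total. Threshold: n = (r − 1) · k + 1. With r = 32 and k = 136: n = 31 · 136 + 1 = 4216 + 1 = 4217. For n = 4216 = 31 · 136, we can put exactly 31 objects in every box, avoiding 32 in any single one — so 4217 is tight.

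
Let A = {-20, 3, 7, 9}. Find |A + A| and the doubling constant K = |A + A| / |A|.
K = |A + A| / |A| = 10/4 = 5/2

Enumerate A + A = {a + b : a, b ∈ A}. With |A| = 4, there are |A|^2 = 16 ordered sum pairs; collecting distinct values, A + A = {-40, -17, -13, -11, 6, 10, 12, 14, 16, 18}, so |A + A| = 10. Thus K = 10/4 = 5/2. For comparison, the minimum possible |A + A| over all 4-element sets is 2·4 − 1 = 7 (so min K = 7/4), attained only by arithmetic progressions.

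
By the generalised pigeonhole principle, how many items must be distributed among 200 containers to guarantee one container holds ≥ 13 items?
n = (13 − 1)·200 + 1 = 2401

By the generalised pigeonhole principle, to guarantee some box contains ≥ r objects we need more than (r − 1) · k objects total. Threshold: n = (r − 1) · k + 1. With r = 13 and k = 200: n = 12 · 200 + 1 = 2400 + 1 = 2401. For n = 2400 = 12 · 200, we can put exactly 12 objects in every box, avoiding 13 in any single one — so 2401 is tight.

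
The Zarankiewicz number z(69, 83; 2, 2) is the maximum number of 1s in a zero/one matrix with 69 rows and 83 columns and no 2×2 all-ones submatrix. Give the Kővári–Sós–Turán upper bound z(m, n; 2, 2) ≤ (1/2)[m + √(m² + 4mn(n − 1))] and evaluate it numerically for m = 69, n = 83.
z(69, 83; 2, 2) ≤ (1/2)[69 + √(69² + 4·69·83·82)] = (1/2)[69 + √1883217] = 720.6518

Kővári–Sós–Turán: let r_1, ..., r_69 be the row sums and z = Σ r_i the total number of 1s. Each pair of columns can share at most one row with both entries 1 (else a 2×2 all-ones block appears), so Σ_i C(r_i, 2) ≤ C(83, 2) = 3403. By convexity Σ_i C(r_i, 2) ≥ 69·C(z/69, 2) = z(z − 69)/(2·69), giving z² − 69z − 69·83·82 ≤ 0 and hence z ≤ (1/2)[69 + √(4761 + 4·469614)] = (1/2)[69 + √1883217] ≈ (1/2)(69 + 1372.3035) = 720.6518.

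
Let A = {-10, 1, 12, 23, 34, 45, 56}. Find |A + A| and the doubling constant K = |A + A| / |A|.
K = |A + A| / |A| = 13/7

Enumerate A + A = {a + b : a, b ∈ A}. With |A| = 7, there are |A|^2 = 49 ordered sum pairs; collecting distinct values, A + A = {-20, -9, 2, 13, 24, 35, 46, 57, 68, 79, 90, 101, 112}, so |A + A| = 13. Thus K = 13/7. Here |A + A| = 2|A| − 1 = 13, the minimum possible — so K = 13/7 is minimal, which holds iff A is an arithmetic progression.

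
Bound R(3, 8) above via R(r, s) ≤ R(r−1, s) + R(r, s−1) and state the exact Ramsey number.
R(3, 8) ≤ R(2, 8) + R(3, 7) = 8 + 23 = 31; exact value R(3, 8) = 28.

The Erdős–Szekeres recurrence R(r, s) ≤ R(r−1, s) + R(r, s−1) applied to (r, s) = (3, 8) gives
  R(3, 8) ≤ R(2, 8) + R(3, 7) = 8 + 23 = 31.
(Recall R(2, k) = k and R is symmetric.) The recurrence is not tight here (it gives 31, but the exact value is R(3, 8) = 28); the tight upper bound requires a sharper argument than the simple recurrence, combined with a lower-bound construction on K_{27}.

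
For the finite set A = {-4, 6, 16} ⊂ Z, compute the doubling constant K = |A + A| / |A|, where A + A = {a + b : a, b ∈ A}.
K = |A + A| / |A| = 5/3

Enumerate A + A = {a + b : a, b ∈ A}. With |A| = 3, there are |A|^2 = 9 ordered sum pairs; collecting distinct values, A + A = {-8, 2, 12, 22, 32}, so |A + A| = 5. Thus K = 5/3. Here |A + A| = 2|A| − 1 = 5, the minimum possible — so K = 5/3 is minimal, which holds iff A is an arithmetic progression.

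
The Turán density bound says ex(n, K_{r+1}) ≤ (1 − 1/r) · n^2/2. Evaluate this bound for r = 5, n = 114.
Turán density bound = (4/5) · 114^2/2 = 25992/5 ≈ 5198.4

Turán's theorem: ex(n, K_{r+1}) is achieved by the complete r-partite Turán graph T(n, r) with parts as balanced as possible, and is at most (1 − 1/r) · n^2/2. For r = 5, n = 114: the density bound is (4/5) · 12996/2 = 25992/5 ≈ 5198.4. The integer-valued extremum is e(T(114, 5)) = 5198, which is strictly less than the density bound 25992/5 since 5 ∤ 114 (the parts of T(114, 5) cannot all be equal).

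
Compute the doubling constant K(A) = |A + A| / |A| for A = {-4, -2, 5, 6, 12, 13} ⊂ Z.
K = |A + A| / |A| = 18/6 = 3

Enumerate A + A = {a + b : a, b ∈ A}. With |A| = 6, there are |A|^2 = 36 ordered sum pairs; collecting distinct values, A + A = {-8, -6, -4, 1, 2, 3, 4, 8, 9, 10, 11, 12, 17, 18, 19, 24, 25, 26}, so |A + A| = 18. Thus K = 18/6 = 3. For comparison, the minimum possible |A + A| over all 6-element sets is 2·6 − 1 = 11 (so min K = 11/6), attained only by arithmetic progressions.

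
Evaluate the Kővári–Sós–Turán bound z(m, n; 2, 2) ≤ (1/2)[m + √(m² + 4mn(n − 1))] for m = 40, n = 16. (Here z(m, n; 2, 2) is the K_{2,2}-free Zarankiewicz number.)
z(40, 16; 2, 2) ≤ (1/2)[40 + √(40² + 4·40·16·15)] = (1/2)[40 + √40000] = 120

Kővári–Sós–Turán: let r_1, ..., r_40 be the row sums and z = Σ r_i the total number of 1s. Each pair of columns can share at most one row with both entries 1 (else a 2×2 all-ones block appears), so Σ_i C(r_i, 2) ≤ C(16, 2) = 120. By convexity Σ_i C(r_i, 2) ≥ 40·C(z/40, 2) = z(z − 40)/(2·40), giving z² − 40z − 40·16·15 ≤ 0 and hence z ≤ (1/2)[40 + √(1600 + 4·9600)] = (1/2)[40 + √40000] ≈ (1/2)(40 + 200) = 120.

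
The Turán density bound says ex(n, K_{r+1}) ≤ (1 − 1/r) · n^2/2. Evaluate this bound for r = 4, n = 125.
Turán density bound = (3/4) · 125^2/2 = 46875/8 ≈ 5859.375

Turán's theorem: ex(n, K_{r+1}) is achieved by the complete r-partite Turán graph T(n, r) with parts as balanced as possible, and is at most (1 − 1/r) · n^2/2. For r = 4, n = 125: the density bound is (3/4) · 15625/2 = 46875/8 ≈ 5859.375. The integer-valued extremum is e(T(125, 4)) = 5859, which is strictly less than the density bound 46875/8 since 4 ∤ 125 (the parts of T(125, 4) cannot all be equal).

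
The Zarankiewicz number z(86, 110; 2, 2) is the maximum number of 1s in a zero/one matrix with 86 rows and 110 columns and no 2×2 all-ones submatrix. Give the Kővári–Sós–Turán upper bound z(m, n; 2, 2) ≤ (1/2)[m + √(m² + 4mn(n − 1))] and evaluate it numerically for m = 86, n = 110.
z(86, 110; 2, 2) ≤ (1/2)[86 + √(86² + 4·86·110·109)] = (1/2)[86 + √4131956] = 1059.3607

Kővári–Sós–Turán: let r_1, ..., r_86 be the row sums and z = Σ r_i the total number of 1s. Each pair of columns can share at most one row with both entries 1 (else a 2×2 all-ones block appears), so Σ_i C(r_i, 2) ≤ C(110, 2) = 5995. By convexity Σ_i C(r_i, 2) ≥ 86·C(z/86, 2) = z(z − 86)/(2·86), giving z² − 86z − 86·110·109 ≤ 0 and hence z ≤ (1/2)[86 + √(7396 + 4·1031140)] = (1/2)[86 + √4131956] ≈ (1/2)(86 + 2032.7213) = 1059.3607.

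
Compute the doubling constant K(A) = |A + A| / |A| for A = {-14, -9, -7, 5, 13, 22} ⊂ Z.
K = |A + A| / |A| = 21/6 = 7/2

Enumerate A + A = {a + b : a, b ∈ A}. With |A| = 6, there are |A|^2 = 36 ordered sum pairs; collecting distinct values, A + A = {-28, -23, -21, -18, -16, -14, -9, -4, -2, -1, 4, 6, 8, 10, 13, 15, 18, 26, 27, 35, 44}, so |A + A| = 21. Thus K = 21/6 = 7/2. For comparison, the minimum possible |A + A| over all 6-element sets is 2·6 − 1 = 11 (so min K = 11/6), attained only by arithmetic progressions.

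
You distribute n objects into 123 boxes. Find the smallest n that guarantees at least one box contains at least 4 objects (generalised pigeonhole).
n = (4 − 1)·123 + 1 = 370

By the generalised pigeonhole principle, to guarantee some box contains ≥ r objects we need more than (r − 1) · k objects total. Threshold: n = (r − 1) · k + 1. With r = 4 and k = 123: n = 3 · 123 + 1 = 369 + 1 = 370. For n = 369 = 3 · 123, we can put exactly 3 objects in every box, avoiding 4 in any single one — so 370 is tight.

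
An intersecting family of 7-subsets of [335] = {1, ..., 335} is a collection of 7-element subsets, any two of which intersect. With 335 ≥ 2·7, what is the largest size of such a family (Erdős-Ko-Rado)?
max |F| = C(334, 6) = 1843037276619

The Erdős-Ko-Rado theorem states: for n ≥ 2k, an intersecting family of k-subsets of an n-element set has size at most C(n − 1, k − 1), with equality for 'star' families {A ⊆ [n] : |A| = k, i ∈ A} (fix an element i). For n = 335, k = 7: C(334, 6) = 1843037276619.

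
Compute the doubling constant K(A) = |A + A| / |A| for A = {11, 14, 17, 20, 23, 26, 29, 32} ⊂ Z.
K = |A + A| / |A| = 15/8

Enumerate A + A = {a + b : a, b ∈ A}. With |A| = 8, there are |A|^2 = 64 ordered sum pairs; collecting distinct values, A + A = {22, 25, 28, 31, 34, 37, 40, 43, 46, 49, 52, 55, 58, 61, 64}, so |A + A| = 15. Thus K = 15/8. Here |A + A| = 2|A| − 1 = 15, the minimum possible — so K = 15/8 is minimal, which holds iff A is an arithmetic progression.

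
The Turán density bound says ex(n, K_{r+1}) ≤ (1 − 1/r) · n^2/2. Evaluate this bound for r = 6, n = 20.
Turán density bound = (5/6) · 20^2/2 = 500/3 ≈ 166.6667

Turán's theorem: ex(n, K_{r+1}) is achieved by the complete r-partite Turán graph T(n, r) with parts as balanced as possible, and is at most (1 − 1/r) · n^2/2. For r = 6, n = 20: the density bound is (5/6) · 400/2 = 500/3 ≈ 166.6667. The integer-valued extremum is e(T(20, 6)) = 166, which is strictly less than the density bound 500/3 since 6 ∤ 20 (the parts of T(20, 6) cannot all be equal).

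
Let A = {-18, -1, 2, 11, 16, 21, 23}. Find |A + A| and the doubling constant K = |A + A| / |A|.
K = |A + A| / |A| = 25/7

Enumerate A + A = {a + b : a, b ∈ A}. With |A| = 7, there are |A|^2 = 49 ordered sum pairs; collecting distinct values, A + A = {-36, -19, -16, -7, -2, 1, 3, 4, 5, 10, 13, 15, 18, 20, 22, 23, 25, 27, 32, 34, 37, 39, 42, 44, 46}, so |A + A| = 25. Thus K = 25/7. For comparison, the minimum possible |A + A| over all 7-element sets is 2·7 − 1 = 13 (so min K = 13/7), attained only by arithmetic progressions.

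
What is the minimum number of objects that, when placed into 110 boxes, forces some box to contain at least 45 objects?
n = (45 − 1)·110 + 1 = 4841

By the generalised pigeonhole principle, to guarantee some box contains ≥ r objects we need more than (r − 1) · k objects total. Threshold: n = (r − 1) · k + 1. With r = 45 and k = 110: n = 44 · 110 + 1 = 4840 + 1 = 4841. For n = 4840 = 44 · 110, we can put exactly 44 objects in every box, avoiding 45 in any single one — so 4841 is tight.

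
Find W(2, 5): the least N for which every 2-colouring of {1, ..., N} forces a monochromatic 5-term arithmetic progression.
W(2, 5) = 178

W(2, 5) = 178. The lower bound W(2, 5) > 177 comes from an explicit good 2-colouring of [1, 177]; the upper bound W(2, 5) ≤ 178 was verified by exhaustive search over 2-colourings of [1, 178].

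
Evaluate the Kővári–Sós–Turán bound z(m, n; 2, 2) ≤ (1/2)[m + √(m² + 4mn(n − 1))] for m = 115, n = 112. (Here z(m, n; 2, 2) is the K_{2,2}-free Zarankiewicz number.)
z(115, 112; 2, 2) ≤ (1/2)[115 + √(115² + 4·115·112·111)] = (1/2)[115 + √5731945] = 1254.574

Kővári–Sós–Turán: let r_1, ..., r_115 be the row sums and z = Σ r_i the total number of 1s. Each pair of columns can share at most one row with both entries 1 (else a 2×2 all-ones block appears), so Σ_i C(r_i, 2) ≤ C(112, 2) = 6216. By convexity Σ_i C(r_i, 2) ≥ 115·C(z/115, 2) = z(z − 115)/(2·115), giving z² − 115z − 115·112·111 ≤ 0 and hence z ≤ (1/2)[115 + √(13225 + 4·1429680)] = (1/2)[115 + √5731945] ≈ (1/2)(115 + 2394.1481) = 1254.574.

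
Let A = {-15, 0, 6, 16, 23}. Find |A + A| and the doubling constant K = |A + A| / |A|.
K = |A + A| / |A| = 15/5 = 3

Enumerate A + A = {a + b : a, b ∈ A}. With |A| = 5, there are |A|^2 = 25 ordered sum pairs; collecting distinct values, A + A = {-30, -15, -9, 0, 1, 6, 8, 12, 16, 22, 23, 29, 32, 39, 46}, so |A + A| = 15. Thus K = 15/5 = 3. For comparison, the minimum possible |A + A| over all 5-element sets is 2·5 − 1 = 9 (so min K = 9/5), attained only by arithmetic progressions.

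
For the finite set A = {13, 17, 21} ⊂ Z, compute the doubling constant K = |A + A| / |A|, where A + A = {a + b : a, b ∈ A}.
K = |A + A| / |A| = 5/3

Enumerate A + A = {a + b : a, b ∈ A}. With |A| = 3, there are |A|^2 = 9 ordered sum pairs; collecting distinct values, A + A = {26, 30, 34, 38, 42}, so |A + A| = 5. Thus K = 5/3. Here |A + A| = 2|A| − 1 = 5, the minimum possible — so K = 5/3 is minimal, which holds iff A is an arithmetic progression.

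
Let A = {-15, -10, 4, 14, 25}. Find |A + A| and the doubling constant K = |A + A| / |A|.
K = |A + A| / |A| = 15/5 = 3

Enumerate A + A = {a + b : a, b ∈ A}. With |A| = 5, there are |A|^2 = 25 ordered sum pairs; collecting distinct values, A + A = {-30, -25, -20, -11, -6, -1, 4, 8, 10, 15, 18, 28, 29, 39, 50}, so |A + A| = 15. Thus K = 15/5 = 3. For comparison, the minimum possible |A + A| over all 5-element sets is 2·5 − 1 = 9 (so min K = 9/5), attained only by arithmetic progressions.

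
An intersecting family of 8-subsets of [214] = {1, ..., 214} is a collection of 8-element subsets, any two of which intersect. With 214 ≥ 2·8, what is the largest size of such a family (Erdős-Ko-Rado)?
max |F| = C(213, 7) = 3572453992536

The Erdős-Ko-Rado theorem states: for n ≥ 2k, an intersecting family of k-subsets of an n-element set has size at most C(n − 1, k − 1), with equality for 'star' families {A ⊆ [n] : |A| = k, i ∈ A} (fix an element i). For n = 214, k = 8: C(213, 7) = 3572453992536.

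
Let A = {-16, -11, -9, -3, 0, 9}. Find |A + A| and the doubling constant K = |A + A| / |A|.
K = |A + A| / |A| = 20/6 = 10/3

Enumerate A + A = {a + b : a, b ∈ A}. With |A| = 6, there are |A|^2 = 36 ordered sum pairs; collecting distinct values, A + A = {-32, -27, -25, -22, -20, -19, -18, -16, -14, -12, -11, -9, -7, -6, -3, -2, 0, 6, 9, 18}, so |A + A| = 20. Thus K = 20/6 = 10/3. For comparison, the minimum possible |A + A| over all 6-element sets is 2·6 − 1 = 11 (so min K = 11/6), attained only by arithmetic progressions.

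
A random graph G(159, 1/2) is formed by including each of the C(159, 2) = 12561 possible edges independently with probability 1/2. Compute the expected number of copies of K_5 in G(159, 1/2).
E[# K_5] = C(159, 5) · (1/2)^C(5, 2) = 794747031 / 2^10 ≈ 776120.147461

For each 5-subset S of vertices (there are C(159, 5) = 794747031 such S), let X_S = 1 if S induces a K_5 (all C(5, 2) = 10 edges present). Then P(X_S = 1) = (1/2)^10 = 1/1024. By linearity of expectation, E[# K_5] = C(159, 5) · (1/2)^10 = 794747031 / 1024 ≈ 776120.147461.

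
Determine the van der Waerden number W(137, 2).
W(137, 2) = 137 + 1 = 138

A 2-term AP is any pair of integers, so a monochromatic 2-AP exists iff some colour is used at least twice. With 137 colours, the colouring i ↦ i on {1, ..., 137} uses each colour once, avoiding any monochromatic pair, so W(137, 2) > 137. For {1, ..., 138}, pigeonhole forces two integers of the same colour, which form a monochromatic 2-AP. Hence W(137, 2) = 138.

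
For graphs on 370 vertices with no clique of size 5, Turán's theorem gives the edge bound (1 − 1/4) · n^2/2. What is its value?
Turán density bound = (3/4) · 370^2/2 = 102675/2 ≈ 51337.5

Turán's theorem: ex(n, K_{r+1}) is achieved by the complete r-partite Turán graph T(n, r) with parts as balanced as possible, and is at most (1 − 1/r) · n^2/2. For r = 4, n = 370: the density bound is (3/4) · 136900/2 = 102675/2 ≈ 51337.5. The integer-valued extremum is e(T(370, 4)) = 51337, which is strictly less than the density bound 102675/2 since 4 ∤ 370 (the parts of T(370, 4) cannot all be equal).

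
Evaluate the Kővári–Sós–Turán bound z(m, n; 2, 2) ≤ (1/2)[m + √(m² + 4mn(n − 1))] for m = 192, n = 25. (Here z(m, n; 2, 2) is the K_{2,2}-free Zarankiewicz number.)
z(192, 25; 2, 2) ≤ (1/2)[192 + √(192² + 4·192·25·24)] = (1/2)[192 + √497664] = 448.7265

Kővári–Sós–Turán: let r_1, ..., r_192 be the row sums and z = Σ r_i the total number of 1s. Each pair of columns can share at most one row with both entries 1 (else a 2×2 all-ones block appears), so Σ_i C(r_i, 2) ≤ C(25, 2) = 300. By convexity Σ_i C(r_i, 2) ≥ 192·C(z/192, 2) = z(z − 192)/(2·192), giving z² − 192z − 192·25·24 ≤ 0 and hence z ≤ (1/2)[192 + √(36864 + 4·115200)] = (1/2)[192 + √497664] ≈ (1/2)(192 + 705.453) = 448.7265.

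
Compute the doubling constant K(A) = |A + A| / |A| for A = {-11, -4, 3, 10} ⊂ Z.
K = |A + A| / |A| = 7/4

Enumerate A + A = {a + b : a, b ∈ A}. With |A| = 4, there are |A|^2 = 16 ordered sum pairs; collecting distinct values, A + A = {-22, -15, -8, -1, 6, 13, 20}, so |A + A| = 7. Thus K = 7/4. Here |A + A| = 2|A| − 1 = 7, the minimum possible — so K = 7/4 is minimal, which holds iff A is an arithmetic progression.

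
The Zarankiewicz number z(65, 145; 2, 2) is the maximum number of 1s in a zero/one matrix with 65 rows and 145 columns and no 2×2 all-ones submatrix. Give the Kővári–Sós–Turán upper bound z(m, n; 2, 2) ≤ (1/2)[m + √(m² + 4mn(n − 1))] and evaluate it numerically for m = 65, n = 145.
z(65, 145; 2, 2) ≤ (1/2)[65 + √(65² + 4·65·145·144)] = (1/2)[65 + √5433025] = 1197.9425

Kővári–Sós–Turán: let r_1, ..., r_65 be the row sums and z = Σ r_i the total number of 1s. Each pair of columns can share at most one row with both entries 1 (else a 2×2 all-ones block appears), so Σ_i C(r_i, 2) ≤ C(145, 2) = 10440. By convexity Σ_i C(r_i, 2) ≥ 65·C(z/65, 2) = z(z − 65)/(2·65), giving z² − 65z − 65·145·144 ≤ 0 and hence z ≤ (1/2)[65 + √(4225 + 4·1357200)] = (1/2)[65 + √5433025] ≈ (1/2)(65 + 2330.885) = 1197.9425.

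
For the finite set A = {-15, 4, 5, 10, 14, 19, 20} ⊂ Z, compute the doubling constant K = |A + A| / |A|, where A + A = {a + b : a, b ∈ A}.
K = |A + A| / |A| = 26/7

Enumerate A + A = {a + b : a, b ∈ A}. With |A| = 7, there are |A|^2 = 49 ordered sum pairs; collecting distinct values, A + A = {-30, -11, -10, -5, -1, 4, 5, 8, 9, 10, 14, 15, 18, 19, 20, 23, 24, 25, 28, 29, 30, 33, 34, 38, 39, 40}, so |A + A| = 26. Thus K = 26/7. For comparison, the minimum possible |A + A| over all 7-element sets is 2·7 − 1 = 13 (so min K = 13/7), attained only by arithmetic progressions.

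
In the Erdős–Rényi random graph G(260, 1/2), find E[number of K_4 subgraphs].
E[# K_4] = C(260, 4) · (1/2)^C(4, 2) = 186043585 / 2^6 = 2906931.015625

For each 4-subset S of vertices (there are C(260, 4) = 186043585 such S), let X_S = 1 if S induces a K_4 (all C(4, 2) = 6 edges present). Then P(X_S = 1) = (1/2)^6 = 1/64. By linearity of expectation, E[# K_4] = C(260, 4) · (1/2)^6 = 186043585 / 64 = 2906931.015625.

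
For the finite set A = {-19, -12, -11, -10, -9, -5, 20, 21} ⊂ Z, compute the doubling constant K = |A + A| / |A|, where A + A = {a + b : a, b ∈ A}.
K = |A + A| / |A| = 29/8

Enumerate A + A = {a + b : a, b ∈ A}. With |A| = 8, there are |A|^2 = 64 ordered sum pairs; collecting distinct values, A + A = {-38, -31, -30, -29, -28, -24, -23, -22, -21, -20, -19, -18, -17, -16, -15, -14, -10, 1, 2, 8, 9, 10, 11, 12, 15, 16, 40, 41, 42}, so |A + A| = 29. Thus K = 29/8. For comparison, the minimum possible |A + A| over all 8-element sets is 2·8 − 1 = 15 (so min K = 15/8), attained only by arithmetic progressions.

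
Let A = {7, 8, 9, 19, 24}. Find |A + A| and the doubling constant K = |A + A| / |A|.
K = |A + A| / |A| = 14/5

Enumerate A + A = {a + b : a, b ∈ A}. With |A| = 5, there are |A|^2 = 25 ordered sum pairs; collecting distinct values, A + A = {14, 15, 16, 17, 18, 26, 27, 28, 31, 32, 33, 38, 43, 48}, so |A + A| = 14. Thus K = 14/5. For comparison, the minimum possible |A + A| over all 5-element sets is 2·5 − 1 = 9 (so min K = 9/5), attained only by arithmetic progressions.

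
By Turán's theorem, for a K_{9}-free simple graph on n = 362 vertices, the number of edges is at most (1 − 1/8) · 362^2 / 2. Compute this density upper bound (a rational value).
Turán density bound = (7/8) · 362^2/2 = 229327/4 ≈ 57331.75

Turán's theorem: ex(n, K_{r+1}) is achieved by the complete r-partite Turán graph T(n, r) with parts as balanced as possible, and is at most (1 − 1/r) · n^2/2. For r = 8, n = 362: the density bound is (7/8) · 131044/2 = 229327/4 ≈ 57331.75. The integer-valued extremum is e(T(362, 8)) = 57331, which is strictly less than the density bound 229327/4 since 8 ∤ 362 (the parts of T(362, 8) cannot all be equal).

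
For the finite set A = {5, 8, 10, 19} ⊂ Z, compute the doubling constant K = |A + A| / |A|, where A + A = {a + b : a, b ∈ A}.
K = |A + A| / |A| = 10/4 = 5/2

Enumerate A + A = {a + b : a, b ∈ A}. With |A| = 4, there are |A|^2 = 16 ordered sum pairs; collecting distinct values, A + A = {10, 13, 15, 16, 18, 20, 24, 27, 29, 38}, so |A + A| = 10. Thus K = 10/4 = 5/2. For comparison, the minimum possible |A + A| over all 4-element sets is 2·4 − 1 = 7 (so min K = 7/4), attained only by arithmetic progressions.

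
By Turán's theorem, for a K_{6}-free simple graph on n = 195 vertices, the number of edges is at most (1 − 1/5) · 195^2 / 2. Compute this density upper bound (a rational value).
Turán density bound = (4/5) · 195^2/2 = 15210

Turán's theorem: ex(n, K_{r+1}) is achieved by the complete r-partite Turán graph T(n, r) with parts as balanced as possible, and is at most (1 − 1/r) · n^2/2. For r = 5, n = 195: the density bound is (4/5) · 38025/2 = 15210. Since 5 ∣ 195, the Turán graph T(195, 5) has parts of equal size 39, and its edge count e(T(195, 5)) = 15210 attains the density bound exactly.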